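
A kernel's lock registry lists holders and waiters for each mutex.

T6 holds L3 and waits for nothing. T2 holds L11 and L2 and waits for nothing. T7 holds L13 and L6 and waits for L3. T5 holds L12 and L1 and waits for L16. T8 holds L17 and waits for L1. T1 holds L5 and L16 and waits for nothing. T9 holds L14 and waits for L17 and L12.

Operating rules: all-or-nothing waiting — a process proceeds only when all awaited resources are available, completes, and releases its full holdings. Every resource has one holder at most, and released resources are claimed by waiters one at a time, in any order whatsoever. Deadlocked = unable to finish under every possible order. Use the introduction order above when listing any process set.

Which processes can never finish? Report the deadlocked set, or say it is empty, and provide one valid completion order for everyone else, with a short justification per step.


No process is deadlocked.
Key observation: although several processes wait, no cycle exists — each chain bottoms out at a free runner.
The rest can finish in the order T1, T5, T8, T9, T6, T2, T7.
Walking it through:
  T1: no waits; runs immediately, freeing L5 and L16
  run T5 (all its waits — L16 — are resolved); releases L12 and L1
  run T8 (all its waits — L1 — are resolved); releases L17
  run T9 (all its waits — L17 and L12 — are resolved); releases L14
  T6: no waits; runs immediately, freeing L3
  T2: no waits; runs immediately, freeing L11 and L2
  run T7 (all its waits — L3 — are resolved); releases L13 and L6


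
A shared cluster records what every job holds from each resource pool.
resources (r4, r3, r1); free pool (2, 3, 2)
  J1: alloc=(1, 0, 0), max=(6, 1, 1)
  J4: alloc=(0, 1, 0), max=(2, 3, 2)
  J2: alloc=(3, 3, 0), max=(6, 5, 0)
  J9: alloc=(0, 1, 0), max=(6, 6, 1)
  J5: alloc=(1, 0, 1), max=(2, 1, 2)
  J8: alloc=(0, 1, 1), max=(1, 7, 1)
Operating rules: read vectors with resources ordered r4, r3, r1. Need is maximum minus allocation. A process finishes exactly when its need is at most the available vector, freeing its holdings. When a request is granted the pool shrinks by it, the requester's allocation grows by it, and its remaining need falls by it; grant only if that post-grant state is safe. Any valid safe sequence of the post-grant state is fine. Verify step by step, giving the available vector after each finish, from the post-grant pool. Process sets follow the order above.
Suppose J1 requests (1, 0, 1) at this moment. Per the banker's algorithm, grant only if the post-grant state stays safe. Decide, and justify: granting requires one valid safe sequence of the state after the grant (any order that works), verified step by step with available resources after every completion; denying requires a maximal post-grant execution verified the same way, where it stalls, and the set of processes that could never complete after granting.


DENY: after the grant no complete ordering would exist.
Key observation: after J5, J4 the pool peaks at (2, 4, 2), and each blocked process is short somewhere: J1 on r4; J2 on r4; J9 on r4, r3; J8 on r3.
After a pretend grant, a maximal execution: J5, J4 — then nothing else fits. Verifying each step:
  pool = (1, 3, 1)
  run J5 (needs (1, 1, 1), free (1, 3, 1)); after release of (1, 0, 1) the pool is (2, 3, 2)
  run J4 (needs (2, 2, 2), free (2, 3, 2)); after release of (0, 1, 0) the pool is (2, 4, 2)
  blocked: J1 wants (4, 1, 0), pool (2, 4, 2) — not enough r4
  blocked: J2 wants (3, 2, 0), pool (2, 4, 2) — not enough r4
  blocked: J9 wants (6, 5, 1), pool (2, 4, 2) — not enough r4 and r3
  blocked: J8 wants (1, 6, 0), pool (2, 4, 2) — not enough r3
Had the request been granted, J1, J2, J9 and J8 could never finish.


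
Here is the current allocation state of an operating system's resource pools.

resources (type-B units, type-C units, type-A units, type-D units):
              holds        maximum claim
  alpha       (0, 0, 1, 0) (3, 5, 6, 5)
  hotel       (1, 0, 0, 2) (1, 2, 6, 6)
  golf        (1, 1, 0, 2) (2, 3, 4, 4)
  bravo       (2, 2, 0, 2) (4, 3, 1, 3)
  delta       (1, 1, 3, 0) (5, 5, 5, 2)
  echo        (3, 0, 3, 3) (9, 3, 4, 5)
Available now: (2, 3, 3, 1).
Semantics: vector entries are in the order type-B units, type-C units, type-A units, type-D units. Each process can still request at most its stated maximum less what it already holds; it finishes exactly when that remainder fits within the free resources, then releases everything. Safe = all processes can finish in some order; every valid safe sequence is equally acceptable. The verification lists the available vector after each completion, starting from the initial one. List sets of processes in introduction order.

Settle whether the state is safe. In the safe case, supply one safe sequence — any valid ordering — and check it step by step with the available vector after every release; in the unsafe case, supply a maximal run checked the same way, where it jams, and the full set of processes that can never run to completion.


SAFE. One safe sequence: bravo, delta, golf, echo, hotel, alpha.
Key observation: bravo marks the first exact bind of the order: its need (2, 1, 1, 1) fits the free (2, 3, 3, 1) with zero slack on a requested resource.
Verifying each step:
  pool = (2, 3, 3, 1)
  bravo: need (2, 1, 1, 1) fits (2, 3, 3, 1); releases (2, 2, 0, 2), pool now (4, 5, 3, 3)
  delta: need (4, 4, 2, 2) fits (4, 5, 3, 3); releases (1, 1, 3, 0), pool now (5, 6, 6, 3)
  golf: need (1, 2, 4, 2) fits (5, 6, 6, 3); releases (1, 1, 0, 2), pool now (6, 7, 6, 5)
  echo: need (6, 3, 1, 2) fits (6, 7, 6, 5); releases (3, 0, 3, 3), pool now (9, 7, 9, 8)
  hotel: need (0, 2, 6, 4) fits (9, 7, 9, 8); releases (1, 0, 0, 2), pool now (10, 7, 9, 10)
  alpha: need (3, 5, 5, 5) fits (10, 7, 9, 10); releases (0, 0, 1, 0), pool now (10, 7, 10, 10)


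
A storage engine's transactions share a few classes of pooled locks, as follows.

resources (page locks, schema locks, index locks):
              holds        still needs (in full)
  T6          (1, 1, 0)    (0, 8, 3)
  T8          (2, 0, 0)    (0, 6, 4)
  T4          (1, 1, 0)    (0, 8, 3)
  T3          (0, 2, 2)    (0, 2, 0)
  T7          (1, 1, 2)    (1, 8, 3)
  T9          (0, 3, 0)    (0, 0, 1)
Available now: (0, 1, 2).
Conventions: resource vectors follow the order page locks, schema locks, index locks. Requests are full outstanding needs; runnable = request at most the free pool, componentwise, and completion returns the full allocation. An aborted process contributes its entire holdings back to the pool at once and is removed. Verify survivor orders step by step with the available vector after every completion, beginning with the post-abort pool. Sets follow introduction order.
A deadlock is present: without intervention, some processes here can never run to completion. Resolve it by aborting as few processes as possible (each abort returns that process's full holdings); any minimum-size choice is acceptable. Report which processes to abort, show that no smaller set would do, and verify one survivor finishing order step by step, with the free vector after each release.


Abort T6 and T4.
Key observation: T7 had no path to completion before; after the abort of T6 and T4 ((2, 2, 0) returned), step 3 is where it fits.
No one abort is enough; case by case: T6 alone leaves T4 blocked (short on schema locks); T8 alone leaves T6 blocked (short on schema locks); T4 alone leaves T6 blocked (short on schema locks); T3 alone leaves T6 blocked (short on schema locks); T7 alone leaves T6 blocked (short on schema locks); T9 alone leaves T6 blocked (short on schema locks).
Survivors finish in the order: T9, T3, T7, T8. Verifying each step (pool after the aborts first):
  pool = (2, 3, 2)
  run T9 (needs (0, 0, 1), free (2, 3, 2)); after release of (0, 3, 0) the pool is (2, 6, 2)
  run T3 (needs (0, 2, 0), free (2, 6, 2)); after release of (0, 2, 2) the pool is (2, 8, 4)
  run T7 (needs (1, 8, 3), free (2, 8, 4)); after release of (1, 1, 2) the pool is (3, 9, 6)
  run T8 (needs (0, 6, 4), free (3, 9, 6)); after release of (2, 0, 0) the pool is (5, 9, 6)


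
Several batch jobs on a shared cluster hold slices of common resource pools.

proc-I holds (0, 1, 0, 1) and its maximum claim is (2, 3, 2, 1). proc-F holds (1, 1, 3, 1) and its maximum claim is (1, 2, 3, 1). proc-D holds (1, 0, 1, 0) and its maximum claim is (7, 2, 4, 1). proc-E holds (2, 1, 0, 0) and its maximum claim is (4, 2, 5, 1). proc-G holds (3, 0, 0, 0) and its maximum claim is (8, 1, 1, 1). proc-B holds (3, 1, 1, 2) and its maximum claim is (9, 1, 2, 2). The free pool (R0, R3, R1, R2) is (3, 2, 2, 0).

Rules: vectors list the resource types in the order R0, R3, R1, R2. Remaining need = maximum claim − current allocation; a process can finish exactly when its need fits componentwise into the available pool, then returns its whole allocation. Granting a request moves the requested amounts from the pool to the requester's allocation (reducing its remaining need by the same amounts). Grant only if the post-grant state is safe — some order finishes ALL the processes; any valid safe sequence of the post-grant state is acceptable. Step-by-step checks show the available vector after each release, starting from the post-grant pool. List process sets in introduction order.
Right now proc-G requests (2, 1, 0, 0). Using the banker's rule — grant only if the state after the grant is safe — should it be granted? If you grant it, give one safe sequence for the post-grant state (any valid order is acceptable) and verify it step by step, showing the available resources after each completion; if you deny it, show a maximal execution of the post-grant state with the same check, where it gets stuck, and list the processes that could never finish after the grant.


GRANT: granting preserves safety; a valid post-grant sequence is proc-F, proc-I, proc-E, proc-G, proc-B, proc-D.
Key observation: (1, 1, 2, 0) free after granting still covers proc-F first, and each release covers the next.
Verifying the post-grant state step by step:
  pool = (1, 1, 2, 0)
  run proc-F (needs (0, 1, 0, 0), free (1, 1, 2, 0)); after release of (1, 1, 3, 1) the pool is (2, 2, 5, 1)
  run proc-I (needs (2, 2, 2, 0), free (2, 2, 5, 1)); after release of (0, 1, 0, 1) the pool is (2, 3, 5, 2)
  run proc-E (needs (2, 1, 5, 1), free (2, 3, 5, 2)); after release of (2, 1, 0, 0) the pool is (4, 4, 5, 2)
  run proc-G (needs (3, 0, 1, 1), free (4, 4, 5, 2)); after release of (5, 1, 0, 0) the pool is (9, 5, 5, 2)
  run proc-B (needs (6, 0, 1, 0), free (9, 5, 5, 2)); after release of (3, 1, 1, 2) the pool is (12, 6, 6, 4)
  run proc-D (needs (6, 2, 3, 1), free (12, 6, 6, 4)); after release of (1, 0, 1, 0) the pool is (13, 6, 7, 4)


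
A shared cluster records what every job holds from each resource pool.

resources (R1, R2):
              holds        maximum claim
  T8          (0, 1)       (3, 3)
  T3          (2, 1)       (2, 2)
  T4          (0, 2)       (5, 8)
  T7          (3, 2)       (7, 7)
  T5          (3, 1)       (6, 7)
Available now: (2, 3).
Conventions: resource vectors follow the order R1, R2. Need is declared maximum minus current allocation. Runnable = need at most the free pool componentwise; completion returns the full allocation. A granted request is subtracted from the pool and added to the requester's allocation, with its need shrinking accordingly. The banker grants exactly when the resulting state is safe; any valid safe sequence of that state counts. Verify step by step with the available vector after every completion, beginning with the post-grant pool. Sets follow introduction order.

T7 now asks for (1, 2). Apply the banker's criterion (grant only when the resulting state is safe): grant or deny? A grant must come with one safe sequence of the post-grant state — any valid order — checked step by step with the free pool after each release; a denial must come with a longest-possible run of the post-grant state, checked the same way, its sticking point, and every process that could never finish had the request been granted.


GRANT. The post-grant state is safe; one safe sequence: T3, T8, T7, T4, T5.
Key observation: with (1, 1) left after the transfer, T3 can run at once — the state stays safe.
Check on the post-grant state, step by step:
  pool = (1, 1)
  run T3 (needs (0, 1), free (1, 1)); after release of (2, 1) the pool is (3, 2)
  run T8 (needs (3, 2), free (3, 2)); after release of (0, 1) the pool is (3, 3)
  run T7 (needs (3, 3), free (3, 3)); after release of (4, 4) the pool is (7, 7)
  run T4 (needs (5, 6), free (7, 7)); after release of (0, 2) the pool is (7, 9)
  run T5 (needs (3, 6), free (7, 9)); after release of (3, 1) the pool is (10, 10)


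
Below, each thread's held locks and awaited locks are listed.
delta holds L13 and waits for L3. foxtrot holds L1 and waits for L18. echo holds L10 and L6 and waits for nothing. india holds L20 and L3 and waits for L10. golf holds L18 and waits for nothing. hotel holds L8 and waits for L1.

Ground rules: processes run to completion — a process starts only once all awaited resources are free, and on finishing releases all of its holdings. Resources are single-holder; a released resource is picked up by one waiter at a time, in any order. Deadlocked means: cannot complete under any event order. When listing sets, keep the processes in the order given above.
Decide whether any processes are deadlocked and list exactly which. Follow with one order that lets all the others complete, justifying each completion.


Nothing here is deadlocked.
Key observation: the wait relation is loop-free; peeling off processes with no waits unwinds the whole state.
The rest can finish in the order golf, foxtrot, hotel, echo, india, delta.
Check, step by step:
  golf: no waits; runs immediately, freeing L18
  foxtrot: everything it awaited (L18) is free; runs, freeing L1
  hotel: everything it awaited (L1) is free; runs, freeing L8
  echo: no waits; runs immediately, freeing L10 and L6
  india: everything it awaited (L10) is free; runs, freeing L20 and L3
  delta: everything it awaited (L3) is free; runs, freeing L13


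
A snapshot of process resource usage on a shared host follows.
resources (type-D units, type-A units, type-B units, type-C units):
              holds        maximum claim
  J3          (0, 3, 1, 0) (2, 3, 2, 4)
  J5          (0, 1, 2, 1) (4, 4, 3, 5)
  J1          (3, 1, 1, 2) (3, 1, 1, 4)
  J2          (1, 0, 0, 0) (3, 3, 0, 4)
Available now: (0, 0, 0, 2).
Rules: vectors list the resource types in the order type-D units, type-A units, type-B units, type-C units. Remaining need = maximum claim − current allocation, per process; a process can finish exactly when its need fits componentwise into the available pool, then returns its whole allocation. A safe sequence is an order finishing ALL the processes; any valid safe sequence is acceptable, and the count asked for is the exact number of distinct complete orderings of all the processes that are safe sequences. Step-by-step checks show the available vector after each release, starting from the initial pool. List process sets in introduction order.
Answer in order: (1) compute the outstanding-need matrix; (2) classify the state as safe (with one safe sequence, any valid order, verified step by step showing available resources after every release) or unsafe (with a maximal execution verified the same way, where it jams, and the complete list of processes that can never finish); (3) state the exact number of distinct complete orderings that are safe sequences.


(1) Need matrix, components ordered type-D units, type-A units, type-B units, type-C units:
  J3: (2, 0, 1, 4)
  J5: (4, 3, 1, 4)
  J1: (0, 0, 0, 2)
  J2: (2, 3, 0, 4)
(2) The state is SAFE; one workable sequence: J1, J3, J2, J5.
Key observation: the order's first zero-slack moment is J1 ((0, 0, 0, 2) needed, (0, 0, 0, 2) free — a requested resource with nothing to spare).
Check, step by step:
  pool = (0, 0, 0, 2)
  run J1 (needs (0, 0, 0, 2), free (0, 0, 0, 2)); after release of (3, 1, 1, 2) the pool is (3, 1, 1, 4)
  run J3 (needs (2, 0, 1, 4), free (3, 1, 1, 4)); after release of (0, 3, 1, 0) the pool is (3, 4, 2, 4)
  run J2 (needs (2, 3, 0, 4), free (3, 4, 2, 4)); after release of (1, 0, 0, 0) the pool is (4, 4, 2, 4)
  run J5 (needs (4, 3, 1, 4), free (4, 4, 2, 4)); after release of (0, 1, 2, 1) the pool is (4, 5, 4, 5)
(3) Exactly 1 of the possible complete orderings is a safe sequence.


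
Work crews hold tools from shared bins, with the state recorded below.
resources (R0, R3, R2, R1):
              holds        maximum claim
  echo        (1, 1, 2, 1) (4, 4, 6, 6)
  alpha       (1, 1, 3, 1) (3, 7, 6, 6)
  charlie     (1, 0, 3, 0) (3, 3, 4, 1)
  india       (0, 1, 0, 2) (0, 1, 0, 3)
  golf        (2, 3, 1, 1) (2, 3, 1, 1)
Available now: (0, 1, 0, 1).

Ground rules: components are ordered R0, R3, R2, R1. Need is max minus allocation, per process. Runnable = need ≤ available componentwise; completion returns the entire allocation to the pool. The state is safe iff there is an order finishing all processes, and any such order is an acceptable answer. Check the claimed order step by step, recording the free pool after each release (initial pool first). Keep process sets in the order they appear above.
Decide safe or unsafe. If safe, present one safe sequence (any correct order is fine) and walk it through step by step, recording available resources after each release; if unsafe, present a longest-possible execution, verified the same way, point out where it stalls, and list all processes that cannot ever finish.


The state is UNSAFE.
Key observation: the pool after india, golf, charlie is (3, 5, 4, 4); every surviving request exceeds it in R1, so progress ends there.
The run india, golf, charlie cannot be extended any further. Walking it through:
  pool = (0, 1, 0, 1)
  india: need (0, 0, 0, 1) fits (0, 1, 0, 1); releases (0, 1, 0, 2), pool now (0, 2, 0, 3)
  golf: need (0, 0, 0, 0) fits (0, 2, 0, 3); releases (2, 3, 1, 1), pool now (2, 5, 1, 4)
  charlie: need (2, 3, 1, 1) fits (2, 5, 1, 4); releases (1, 0, 3, 0), pool now (3, 5, 4, 4)
  blocked: echo wants (3, 3, 4, 5), pool (3, 5, 4, 4) — not enough R1
  blocked: alpha wants (2, 6, 3, 5), pool (3, 5, 4, 4) — not enough R3 and R1
Permanently blocked: echo and alpha.


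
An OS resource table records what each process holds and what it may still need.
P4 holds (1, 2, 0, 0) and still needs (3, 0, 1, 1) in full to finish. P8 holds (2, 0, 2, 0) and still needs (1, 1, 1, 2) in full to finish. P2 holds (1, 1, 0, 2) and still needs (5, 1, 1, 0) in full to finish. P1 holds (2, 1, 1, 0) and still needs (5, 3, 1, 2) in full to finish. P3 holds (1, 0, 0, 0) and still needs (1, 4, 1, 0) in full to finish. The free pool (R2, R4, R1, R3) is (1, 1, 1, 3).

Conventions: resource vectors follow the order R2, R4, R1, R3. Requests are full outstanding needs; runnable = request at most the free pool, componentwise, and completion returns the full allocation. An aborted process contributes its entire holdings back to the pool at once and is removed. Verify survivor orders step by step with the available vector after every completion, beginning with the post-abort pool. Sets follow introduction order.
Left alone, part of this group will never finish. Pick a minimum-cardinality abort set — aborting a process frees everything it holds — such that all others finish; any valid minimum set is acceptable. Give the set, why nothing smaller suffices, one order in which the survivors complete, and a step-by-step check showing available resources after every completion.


Minimum abort set: P3.
Key observation: the deadlocked P1 becomes finishable only because P3 released (1, 0, 0, 0); it completes at step 3 below.
No smaller set exists: with zero aborts the deadlock remains.
One survivor order: P8, P4, P1, P2. Step-by-step check (post-abort pool first):
  pool = (2, 1, 1, 3)
  P8: need (1, 1, 1, 2) fits (2, 1, 1, 3); releases (2, 0, 2, 0), pool now (4, 1, 3, 3)
  P4: need (3, 0, 1, 1) fits (4, 1, 3, 3); releases (1, 2, 0, 0), pool now (5, 3, 3, 3)
  P1: need (5, 3, 1, 2) fits (5, 3, 3, 3); releases (2, 1, 1, 0), pool now (7, 4, 4, 3)
  P2: need (5, 1, 1, 0) fits (7, 4, 4, 3); releases (1, 1, 0, 2), pool now (8, 5, 4, 5)


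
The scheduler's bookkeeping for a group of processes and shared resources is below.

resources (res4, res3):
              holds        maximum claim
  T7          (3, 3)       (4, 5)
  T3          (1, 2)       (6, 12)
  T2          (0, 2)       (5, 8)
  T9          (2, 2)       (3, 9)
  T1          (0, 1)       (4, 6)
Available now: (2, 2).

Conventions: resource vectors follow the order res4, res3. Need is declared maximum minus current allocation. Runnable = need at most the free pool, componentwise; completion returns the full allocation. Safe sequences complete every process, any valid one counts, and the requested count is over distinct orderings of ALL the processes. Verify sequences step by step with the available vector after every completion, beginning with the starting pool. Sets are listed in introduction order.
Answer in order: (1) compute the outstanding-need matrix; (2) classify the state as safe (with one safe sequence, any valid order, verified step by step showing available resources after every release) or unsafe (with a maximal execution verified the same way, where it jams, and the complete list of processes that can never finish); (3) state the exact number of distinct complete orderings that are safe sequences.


(1) Outstanding need per process (order res4, res3):
  T7: (1, 2)
  T3: (5, 10)
  T2: (5, 6)
  T9: (1, 7)
  T1: (4, 5)
(2) The state is SAFE; one workable sequence: T7, T1, T2, T9, T3.
Key observation: the first exact fit in this order is T7 — it needs (1, 2) with (2, 2) free, meeting a requested resource to the last unit.
Verifying each step:
  pool = (2, 2)
  T7: need (1, 2) fits (2, 2); releases (3, 3), pool now (5, 5)
  T1: need (4, 5) fits (5, 5); releases (0, 1), pool now (5, 6)
  T2: need (5, 6) fits (5, 6); releases (0, 2), pool now (5, 8)
  T9: need (1, 7) fits (5, 8); releases (2, 2), pool now (7, 10)
  T3: need (5, 10) fits (7, 10); releases (1, 2), pool now (8, 12)
(3) Exactly 1 of the possible complete orderings is a safe sequence.


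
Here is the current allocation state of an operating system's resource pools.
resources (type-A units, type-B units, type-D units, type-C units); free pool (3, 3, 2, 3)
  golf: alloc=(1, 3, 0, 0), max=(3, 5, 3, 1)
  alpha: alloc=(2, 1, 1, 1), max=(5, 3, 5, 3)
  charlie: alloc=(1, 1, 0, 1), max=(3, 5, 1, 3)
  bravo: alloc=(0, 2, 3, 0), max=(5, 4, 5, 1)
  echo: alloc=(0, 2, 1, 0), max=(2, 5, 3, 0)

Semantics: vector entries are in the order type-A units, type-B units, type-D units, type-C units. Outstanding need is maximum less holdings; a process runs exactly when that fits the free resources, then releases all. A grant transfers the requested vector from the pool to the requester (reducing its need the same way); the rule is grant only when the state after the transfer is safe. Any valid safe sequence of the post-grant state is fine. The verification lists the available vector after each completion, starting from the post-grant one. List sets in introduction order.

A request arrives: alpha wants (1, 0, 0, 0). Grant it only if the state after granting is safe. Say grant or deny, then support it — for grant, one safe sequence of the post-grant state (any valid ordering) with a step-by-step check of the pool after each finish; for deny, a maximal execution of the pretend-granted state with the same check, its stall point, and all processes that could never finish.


DENY: after the grant no complete ordering would exist.
Key observation: after echo, golf, charlie the pool peaks at (4, 9, 3, 4), and each blocked process is short somewhere: alpha on type-D units; bravo on type-A units.
Pretend the grant happened; the run echo, golf, charlie goes as far as possible. Verifying each step:
  pool = (2, 3, 2, 3)
  echo: need (2, 3, 2, 0) fits (2, 3, 2, 3); releases (0, 2, 1, 0), pool now (2, 5, 3, 3)
  golf: need (2, 2, 3, 1) fits (2, 5, 3, 3); releases (1, 3, 0, 0), pool now (3, 8, 3, 3)
  charlie: need (2, 4, 1, 2) fits (3, 8, 3, 3); releases (1, 1, 0, 1), pool now (4, 9, 3, 4)
  blocked: alpha wants (2, 2, 4, 2), pool (4, 9, 3, 4) — not enough type-D units
  blocked: bravo wants (5, 2, 2, 1), pool (4, 9, 3, 4) — not enough type-A units
Post-grant, the permanently blocked set is alpha and bravo.


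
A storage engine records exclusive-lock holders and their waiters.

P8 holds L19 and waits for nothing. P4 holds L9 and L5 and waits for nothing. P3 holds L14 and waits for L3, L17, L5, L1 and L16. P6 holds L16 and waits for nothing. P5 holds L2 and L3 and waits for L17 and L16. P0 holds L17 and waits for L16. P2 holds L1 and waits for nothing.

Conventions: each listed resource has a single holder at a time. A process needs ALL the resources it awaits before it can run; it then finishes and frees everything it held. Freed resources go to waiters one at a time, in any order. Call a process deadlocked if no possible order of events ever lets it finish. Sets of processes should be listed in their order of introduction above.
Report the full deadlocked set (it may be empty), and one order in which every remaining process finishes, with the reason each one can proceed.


No process is deadlocked.
Key observation: no waiting chain loops back on itself — every chain ends at a process that waits on nothing, so everyone eventually runs.
The rest can finish in the order P6, P4, P2, P0, P5, P8, P3.
Walking it through:
  run P6 (it waits on nothing); releases L16
  run P4 (it waits on nothing); releases L9 and L5
  run P2 (it waits on nothing); releases L1
  P0: everything it awaited (L16) is free; runs, freeing L17
  P5: everything it awaited (L17 and L16) is free; runs, freeing L2 and L3
  run P8 (it waits on nothing); releases L19
  P3: everything it awaited (L3, L17, L5, L1 and L16) is free; runs, freeing L14


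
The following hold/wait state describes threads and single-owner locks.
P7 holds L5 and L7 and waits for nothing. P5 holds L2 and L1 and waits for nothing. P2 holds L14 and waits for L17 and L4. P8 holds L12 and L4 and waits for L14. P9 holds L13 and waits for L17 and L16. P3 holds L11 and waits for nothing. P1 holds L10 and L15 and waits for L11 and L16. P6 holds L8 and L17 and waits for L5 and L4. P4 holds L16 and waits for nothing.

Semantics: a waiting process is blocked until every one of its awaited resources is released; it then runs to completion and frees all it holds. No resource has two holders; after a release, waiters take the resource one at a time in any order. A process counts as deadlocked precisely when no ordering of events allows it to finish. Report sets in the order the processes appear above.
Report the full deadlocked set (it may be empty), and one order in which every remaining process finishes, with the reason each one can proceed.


Deadlocked set: P2, P8, P9 and P6.
Key observation: the waits loop around P2 -> P8 -> P2 with no way out; P6 is caught in further circular waits and P9 waits into the deadlock from upstream.
A valid finishing order for the others: P5, P3, P4, P7, P1.
Verifying each step:
  P5: no waits; runs immediately, freeing L2 and L1
  P3: no waits; runs immediately, freeing L11
  P4: no waits; runs immediately, freeing L16
  P7: no waits; runs immediately, freeing L5 and L7
  run P1 (all its waits — L11 and L16 — are resolved); releases L10 and L15


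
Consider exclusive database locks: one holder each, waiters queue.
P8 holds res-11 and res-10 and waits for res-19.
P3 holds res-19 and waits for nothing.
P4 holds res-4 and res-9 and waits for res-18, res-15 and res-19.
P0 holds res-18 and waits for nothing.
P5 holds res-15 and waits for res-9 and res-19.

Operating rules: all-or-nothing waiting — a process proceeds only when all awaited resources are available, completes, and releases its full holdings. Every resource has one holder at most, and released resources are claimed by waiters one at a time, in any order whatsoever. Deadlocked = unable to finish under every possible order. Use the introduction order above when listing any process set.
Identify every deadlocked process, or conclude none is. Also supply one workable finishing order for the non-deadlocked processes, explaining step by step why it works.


Deadlocked: P4 and P5.
Key observation: the loop P4 -> P5 -> P4 blocks itself forever; no other process is dragged down with it.
A valid finishing order for the others: P0, P3, P8.
Walking it through:
  run P0 (it waits on nothing); releases res-18
  run P3 (it waits on nothing); releases res-19
  run P8 (all its waits — res-19 — are resolved); releases res-11 and res-10


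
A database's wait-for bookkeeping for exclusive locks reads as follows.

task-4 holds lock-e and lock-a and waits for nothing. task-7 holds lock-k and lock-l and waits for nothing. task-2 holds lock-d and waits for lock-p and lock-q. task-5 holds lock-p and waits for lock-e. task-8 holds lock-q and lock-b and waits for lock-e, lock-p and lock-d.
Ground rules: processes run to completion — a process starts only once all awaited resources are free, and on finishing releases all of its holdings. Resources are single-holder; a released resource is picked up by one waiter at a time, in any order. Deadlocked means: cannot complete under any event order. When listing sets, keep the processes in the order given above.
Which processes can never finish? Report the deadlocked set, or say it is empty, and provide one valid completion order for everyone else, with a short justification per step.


The deadlocked set is task-2 and task-8.
Key observation: nobody on the ring task-2 -> task-8 -> task-2 can start until another member finishes, which never happens; no other process is dragged down with it.
The rest can finish in the order task-4, task-5, task-7.
Check, step by step:
  run task-4 (it waits on nothing); releases lock-e and lock-a
  task-5 waits on lock-e — all released -> runs and releases lock-p
  run task-7 (it waits on nothing); releases lock-k and lock-l


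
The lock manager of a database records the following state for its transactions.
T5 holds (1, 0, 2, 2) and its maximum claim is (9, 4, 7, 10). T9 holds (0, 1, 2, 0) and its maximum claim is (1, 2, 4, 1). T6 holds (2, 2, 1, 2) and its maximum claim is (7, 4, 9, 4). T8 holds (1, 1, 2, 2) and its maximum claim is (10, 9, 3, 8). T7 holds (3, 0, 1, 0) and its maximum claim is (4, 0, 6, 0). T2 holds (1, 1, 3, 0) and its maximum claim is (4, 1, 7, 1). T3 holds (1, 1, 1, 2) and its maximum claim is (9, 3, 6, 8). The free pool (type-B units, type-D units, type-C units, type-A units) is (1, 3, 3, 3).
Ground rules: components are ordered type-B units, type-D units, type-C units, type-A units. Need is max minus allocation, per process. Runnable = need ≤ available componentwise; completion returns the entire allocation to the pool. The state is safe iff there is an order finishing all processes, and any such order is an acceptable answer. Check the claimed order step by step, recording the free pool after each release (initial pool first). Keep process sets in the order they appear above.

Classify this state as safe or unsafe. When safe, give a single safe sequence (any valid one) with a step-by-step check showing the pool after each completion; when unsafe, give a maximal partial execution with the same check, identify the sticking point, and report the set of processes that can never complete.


The state is UNSAFE.
Key observation: even finishing T9, T7, T2, T6 leaves just (7, 7, 10, 5) free — too little type-B units for any of the remaining processes.
The run T9, T7, T2, T6 cannot be extended any further. Verifying each step:
  pool = (1, 3, 3, 3)
  T9: need (1, 1, 2, 1) fits (1, 3, 3, 3); releases (0, 1, 2, 0), pool now (1, 4, 5, 3)
  T7: need (1, 0, 5, 0) fits (1, 4, 5, 3); releases (3, 0, 1, 0), pool now (4, 4, 6, 3)
  T2: need (3, 0, 4, 1) fits (4, 4, 6, 3); releases (1, 1, 3, 0), pool now (5, 5, 9, 3)
  T6: need (5, 2, 8, 2) fits (5, 5, 9, 3); releases (2, 2, 1, 2), pool now (7, 7, 10, 5)
  T5 still needs (8, 4, 5, 8) but only (7, 7, 10, 5) is free — short on type-B units and type-A units
  T8 still needs (9, 8, 1, 6) but only (7, 7, 10, 5) is free — short on type-B units, type-D units and type-A units
  T3 still needs (8, 2, 5, 6) but only (7, 7, 10, 5) is free — short on type-B units and type-A units
Permanently blocked: T5, T8 and T3.


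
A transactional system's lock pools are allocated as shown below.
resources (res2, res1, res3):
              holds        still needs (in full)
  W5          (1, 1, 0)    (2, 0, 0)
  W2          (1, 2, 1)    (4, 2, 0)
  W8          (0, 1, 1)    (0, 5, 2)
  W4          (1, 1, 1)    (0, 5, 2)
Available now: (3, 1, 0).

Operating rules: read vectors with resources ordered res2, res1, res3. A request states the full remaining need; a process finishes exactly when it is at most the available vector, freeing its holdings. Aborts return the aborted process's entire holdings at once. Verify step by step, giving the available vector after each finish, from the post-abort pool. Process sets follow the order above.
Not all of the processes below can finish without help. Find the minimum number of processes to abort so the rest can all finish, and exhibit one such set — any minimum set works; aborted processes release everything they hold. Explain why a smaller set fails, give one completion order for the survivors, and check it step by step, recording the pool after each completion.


Minimum abort set: W8.
Key observation: the returned (0, 1, 1) from W8 is what brings W4 — unrunnable before, under any order — into play at step 3.
Minimality: the empty abort set fails — the state is deadlocked as it stands.
The survivors complete as W5, W2, W4. Step-by-step check (starting from the post-abort pool):
  pool = (3, 2, 1)
  W5 needs (2, 0, 0) <= (3, 2, 1) -> finishes; pool += (1, 1, 0) = (4, 3, 1)
  W2 needs (4, 2, 0) <= (4, 3, 1) -> finishes; pool += (1, 2, 1) = (5, 5, 2)
  W4 needs (0, 5, 2) <= (5, 5, 2) -> finishes; pool += (1, 1, 1) = (6, 6, 3)


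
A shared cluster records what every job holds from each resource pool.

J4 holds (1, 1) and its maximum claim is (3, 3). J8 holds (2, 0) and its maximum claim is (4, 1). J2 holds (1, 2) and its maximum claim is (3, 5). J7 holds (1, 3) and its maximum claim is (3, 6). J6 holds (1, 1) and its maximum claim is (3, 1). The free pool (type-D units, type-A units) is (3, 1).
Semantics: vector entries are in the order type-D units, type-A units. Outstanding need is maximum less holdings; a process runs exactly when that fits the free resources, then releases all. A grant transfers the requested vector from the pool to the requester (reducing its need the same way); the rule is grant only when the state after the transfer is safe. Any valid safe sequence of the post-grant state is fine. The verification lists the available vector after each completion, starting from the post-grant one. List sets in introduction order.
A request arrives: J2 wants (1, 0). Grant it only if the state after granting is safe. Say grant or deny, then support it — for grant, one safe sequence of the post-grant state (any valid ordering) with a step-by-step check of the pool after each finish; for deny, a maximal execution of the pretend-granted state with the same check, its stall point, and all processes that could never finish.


GRANT. The post-grant state is safe; one safe sequence: J6, J4, J2, J8, J7.
Key observation: post-grant, (2, 1) remains, and an order beginning with J6 completes everyone.
Step-by-step check of the post-grant state:
  pool = (2, 1)
  J6: need (2, 0) fits (2, 1); releases (1, 1), pool now (3, 2)
  J4: need (2, 2) fits (3, 2); releases (1, 1), pool now (4, 3)
  J2: need (1, 3) fits (4, 3); releases (2, 2), pool now (6, 5)
  J8: need (2, 1) fits (6, 5); releases (2, 0), pool now (8, 5)
  J7: need (2, 3) fits (8, 5); releases (1, 3), pool now (9, 8)


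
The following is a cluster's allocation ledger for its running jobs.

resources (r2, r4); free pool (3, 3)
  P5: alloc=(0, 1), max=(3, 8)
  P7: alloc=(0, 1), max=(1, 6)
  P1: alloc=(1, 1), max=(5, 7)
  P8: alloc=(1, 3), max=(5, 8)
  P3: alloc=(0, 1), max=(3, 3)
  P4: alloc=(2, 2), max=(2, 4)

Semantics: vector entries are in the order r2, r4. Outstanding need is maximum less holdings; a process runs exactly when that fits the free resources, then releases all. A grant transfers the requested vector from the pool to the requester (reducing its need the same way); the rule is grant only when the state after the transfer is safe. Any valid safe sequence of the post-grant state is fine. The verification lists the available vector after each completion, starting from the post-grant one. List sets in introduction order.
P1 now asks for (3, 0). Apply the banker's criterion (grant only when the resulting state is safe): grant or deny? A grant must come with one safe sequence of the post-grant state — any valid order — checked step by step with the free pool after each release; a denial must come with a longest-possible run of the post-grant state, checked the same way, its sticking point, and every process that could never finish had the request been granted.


GRANT — the state after the grant stays safe, e.g. via P4, P7, P1, P5, P3, P8.
Key observation: after the grant the pool drops to (0, 3), which still lets P4 finish first and unwind the rest.
Step-by-step check of the post-grant state:
  pool = (0, 3)
  P4: need (0, 2) fits (0, 3); releases (2, 2), pool now (2, 5)
  P7: need (1, 5) fits (2, 5); releases (0, 1), pool now (2, 6)
  P1: need (1, 6) fits (2, 6); releases (4, 1), pool now (6, 7)
  P5: need (3, 7) fits (6, 7); releases (0, 1), pool now (6, 8)
  P3: need (3, 2) fits (6, 8); releases (0, 1), pool now (6, 9)
  P8: need (4, 5) fits (6, 9); releases (1, 3), pool now (7, 12)


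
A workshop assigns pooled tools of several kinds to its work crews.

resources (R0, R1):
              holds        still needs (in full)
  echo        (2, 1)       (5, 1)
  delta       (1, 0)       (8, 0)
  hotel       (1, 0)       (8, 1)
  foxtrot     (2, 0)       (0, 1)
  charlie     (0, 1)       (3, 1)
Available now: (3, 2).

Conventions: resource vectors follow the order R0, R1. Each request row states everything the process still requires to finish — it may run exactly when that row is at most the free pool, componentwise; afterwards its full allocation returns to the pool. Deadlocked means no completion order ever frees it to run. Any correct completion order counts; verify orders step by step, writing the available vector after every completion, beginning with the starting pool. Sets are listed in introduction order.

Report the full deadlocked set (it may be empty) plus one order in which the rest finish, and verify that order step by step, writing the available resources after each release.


The deadlocked set is delta and hotel.
Key observation: R0 is the bottleneck — with foxtrot, echo, charlie done the pool holds (7, 4), short of every remaining need.
One completion order for the rest: foxtrot, echo, charlie. Check, step by step:
  pool = (3, 2)
  foxtrot needs (0, 1) <= (3, 2) -> finishes; pool += (2, 0) = (5, 2)
  echo needs (5, 1) <= (5, 2) -> finishes; pool += (2, 1) = (7, 3)
  charlie needs (3, 1) <= (7, 3) -> finishes; pool += (0, 1) = (7, 4)
The blocked processes can never fit:
  delta still needs (8, 0) but only (7, 4) is free — short on R0
  hotel still needs (8, 1) but only (7, 4) is free — short on R0


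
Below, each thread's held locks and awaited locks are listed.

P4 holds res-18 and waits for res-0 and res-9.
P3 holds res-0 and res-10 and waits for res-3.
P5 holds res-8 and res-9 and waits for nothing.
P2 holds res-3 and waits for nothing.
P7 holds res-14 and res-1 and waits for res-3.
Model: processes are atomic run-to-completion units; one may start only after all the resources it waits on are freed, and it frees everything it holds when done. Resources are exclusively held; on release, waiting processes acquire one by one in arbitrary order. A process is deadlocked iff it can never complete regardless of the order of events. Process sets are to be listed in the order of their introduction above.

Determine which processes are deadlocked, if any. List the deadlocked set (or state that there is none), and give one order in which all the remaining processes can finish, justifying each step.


Nothing here is deadlocked.
Key observation: although several processes wait, no cycle exists — each chain bottoms out at a free runner.
One completion order for the rest: P2, P7, P5, P3, P4.
Walking it through:
  P2: no waits; runs immediately, freeing res-3
  P7: everything it awaited (res-3) is free; runs, freeing res-14 and res-1
  P5: no waits; runs immediately, freeing res-8 and res-9
  P3: everything it awaited (res-3) is free; runs, freeing res-0 and res-10
  P4: everything it awaited (res-0 and res-9) is free; runs, freeing res-18
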